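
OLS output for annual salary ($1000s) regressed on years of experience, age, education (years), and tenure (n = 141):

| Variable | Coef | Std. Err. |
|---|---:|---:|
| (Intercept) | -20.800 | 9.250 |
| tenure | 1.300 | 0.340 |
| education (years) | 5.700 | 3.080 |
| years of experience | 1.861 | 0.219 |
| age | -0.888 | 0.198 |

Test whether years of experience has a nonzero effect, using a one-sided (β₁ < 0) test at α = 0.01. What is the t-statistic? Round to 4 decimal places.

Read off: b = 1.861, SE = 0.219 for years of experience.
H₀: β₁ = 0 vs H₁: β₁ < 0.
t = 1.861 / 0.219 = 8.4977.
df = n − k − 1 = 141 − 4 − 1 = 136.
One-sided p ≈ 1.0000, which is ≥ 0.01, so fail to reject H₀.
The data do not give significant evidence that the true slope on years of experience is negative, holding the other predictors fixed.

t = 8.4977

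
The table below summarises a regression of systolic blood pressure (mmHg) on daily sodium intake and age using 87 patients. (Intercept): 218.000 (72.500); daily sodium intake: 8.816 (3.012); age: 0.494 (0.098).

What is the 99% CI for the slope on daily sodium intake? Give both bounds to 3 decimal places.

Read off: b = 8.816, SE = 3.012 for daily sodium intake.
df = n − k − 1 = 87 − 2 − 1 = 84.
t* = t_{0.005, 84} = 2.635632.
Margin = t* × SE = 2.635632 × 3.012 = 7.93852.
CI: 8.816 ± 7.93852 → (0.877, 16.755).

(0.877, 16.755)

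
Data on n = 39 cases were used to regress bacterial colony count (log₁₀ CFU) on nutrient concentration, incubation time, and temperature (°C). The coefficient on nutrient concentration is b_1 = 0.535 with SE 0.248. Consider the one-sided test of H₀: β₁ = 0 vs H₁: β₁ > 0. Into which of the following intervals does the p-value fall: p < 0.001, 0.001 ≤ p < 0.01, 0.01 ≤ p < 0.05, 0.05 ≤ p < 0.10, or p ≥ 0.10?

0.01 ≤ p < 0.05

t = 0.535 / 0.248 = 2.157.
df = n − k − 1 = 39 − 3 − 1 = 35.
One-sided p = P(T_{35} > t) ≈ 0.0190.
So 0.01 ≤ p < 0.05.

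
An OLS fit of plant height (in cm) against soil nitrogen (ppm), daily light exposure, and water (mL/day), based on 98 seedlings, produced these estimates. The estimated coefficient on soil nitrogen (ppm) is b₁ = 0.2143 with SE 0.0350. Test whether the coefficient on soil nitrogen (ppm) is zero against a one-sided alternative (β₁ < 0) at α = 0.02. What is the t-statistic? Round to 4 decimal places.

H₀: β₁ = 0 vs H₁: β₁ < 0.
t = (b₁ − β₁⁰)/SE = 0.2143 / 0.0350 = 6.1229.
df = n − k − 1 = 98 − 3 − 1 = 94.
One-sided p ≈ 1.0000, which is ≥ 0.02, so fail to reject H₀.
The data do not give significant evidence that the true slope on soil nitrogen (ppm) is negative, holding the other predictors fixed.

t = 6.1229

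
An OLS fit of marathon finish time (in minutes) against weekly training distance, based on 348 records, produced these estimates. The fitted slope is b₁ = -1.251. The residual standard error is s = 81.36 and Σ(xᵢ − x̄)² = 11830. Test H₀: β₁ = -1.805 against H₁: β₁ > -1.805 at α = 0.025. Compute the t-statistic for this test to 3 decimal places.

t = 0.741

SE(b₁) = s/√Sₓₓ = 81.36/√11830 = 0.748029.
t = (-1.251 − (-1.805)) / 0.748029 = 0.741.
df = n − 2 = 346.
One-sided p ≈ 0.2297, which is ≥ 0.025, so fail to reject H₀.
The data do not give significant evidence that the true slope on weekly training distance exceeds -1.805 minutes per unit.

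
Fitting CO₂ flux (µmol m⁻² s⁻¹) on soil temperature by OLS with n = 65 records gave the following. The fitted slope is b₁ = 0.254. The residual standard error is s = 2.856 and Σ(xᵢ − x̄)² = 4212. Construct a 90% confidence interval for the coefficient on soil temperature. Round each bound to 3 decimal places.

(0.181, 0.327)

SE(b₁) = s/√Sₓₓ = 2.856/√4212 = 0.0440062.
df = n − 2 = 63.
t* = t_{0.05, 63} = 1.669402.
Margin = t* × SE = 1.669402 × 0.0440062 = 0.07346.
CI: 0.254 ± 0.07346 → (0.181, 0.327).
With 90% confidence, each one-unit increase in soil temperature is associated with a change of between 0.181 and 0.327 µmol m⁻² s⁻¹ in CO₂ flux.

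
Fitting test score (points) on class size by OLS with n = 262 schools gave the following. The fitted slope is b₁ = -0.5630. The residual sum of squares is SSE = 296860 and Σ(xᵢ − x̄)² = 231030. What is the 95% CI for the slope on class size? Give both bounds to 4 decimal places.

MSE = SSE/(n − 2) = 296860/260 = 1141.77.
SE(b₁) = √(MSE/Sₓₓ) = √(1141.77/231030) = 0.0702999.
df = n − 2 = 260.
t* = t_{0.025, 260} = 1.96913.
Margin = t* × SE = 1.96913 × 0.0702999 = 0.138430.
CI: -0.5630 ± 0.138430 → (-0.7014, -0.4246).
With 95% confidence, each one-unit increase in class size is associated with a change of between -0.7014 and -0.4246 points in test score.

(-0.7014, -0.4246)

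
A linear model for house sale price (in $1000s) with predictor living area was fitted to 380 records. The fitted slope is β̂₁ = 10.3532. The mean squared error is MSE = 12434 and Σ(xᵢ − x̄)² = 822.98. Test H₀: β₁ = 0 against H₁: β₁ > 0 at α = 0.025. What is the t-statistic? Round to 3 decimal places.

t = 2.664

SE(β̂₁) = √(MSE/Sₓₓ) = √(12434/822.98) = 3.88697.
t = 10.3532 / 3.88697 = 2.664.
df = n − 2 = 378.
One-sided p ≈ 0.0040, which is < 0.025, so reject H₀.
There is evidence that the true slope on living area is positive.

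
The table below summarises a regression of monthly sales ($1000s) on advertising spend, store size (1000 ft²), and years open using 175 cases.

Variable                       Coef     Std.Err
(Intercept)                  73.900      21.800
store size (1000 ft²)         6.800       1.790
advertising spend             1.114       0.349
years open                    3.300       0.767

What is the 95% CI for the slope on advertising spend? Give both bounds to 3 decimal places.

(0.425, 1.803)

Read off: b = 1.114, SE = 0.349 for advertising spend.
df = n − k − 1 = 175 − 3 − 1 = 171.
t* = t_{0.025, 171} = 1.973934.
Margin = t* × SE = 1.973934 × 0.349 = 0.68890.
CI: 1.114 ± 0.68890 → (0.425, 1.803).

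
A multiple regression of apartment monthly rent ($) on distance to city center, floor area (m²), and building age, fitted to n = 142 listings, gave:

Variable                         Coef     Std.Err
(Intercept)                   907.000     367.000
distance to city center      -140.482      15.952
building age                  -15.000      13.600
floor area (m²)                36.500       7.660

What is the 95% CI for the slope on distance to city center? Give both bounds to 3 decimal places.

Read off: b = -140.482, SE = 15.952 for distance to city center.
df = n − k − 1 = 142 − 3 − 1 = 138.
t* = t_{0.025, 138} = 1.977304.
Margin = t* × SE = 1.977304 × 15.952 = 31.54195.
CI: -140.482 ± 31.54195 → (-172.024, -108.940).

(-172.024, -108.940)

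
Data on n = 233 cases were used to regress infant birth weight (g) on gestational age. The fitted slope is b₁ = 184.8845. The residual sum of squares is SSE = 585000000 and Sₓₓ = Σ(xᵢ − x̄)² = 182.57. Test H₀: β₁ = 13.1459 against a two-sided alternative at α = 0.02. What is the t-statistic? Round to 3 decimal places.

t = 1.458

MSE = SSE/(n − 2) = 585000000/231 = 2.53247e+06.
SE(b₁) = √(MSE/Sₓₓ) = √(2.53247e+06/182.57) = 117.776.
t = (184.8845 − 13.1459) / 117.776 = 1.458.
df = n − 2 = 231.
Two-sided p ≈ 0.1461, which is ≥ 0.02, so fail to reject H₀.
The data are consistent with a true slope of 13.1459 g per unit of gestational age.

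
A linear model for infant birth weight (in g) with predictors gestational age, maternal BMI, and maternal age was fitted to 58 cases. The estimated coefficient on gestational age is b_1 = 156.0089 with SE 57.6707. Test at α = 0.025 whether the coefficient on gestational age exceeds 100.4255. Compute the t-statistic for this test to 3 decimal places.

t = 0.964

H₀: β₁ = 100.4255 vs H₁: β₁ > 100.4255.
t = (b_1 − β₁⁰)/SE = (156.0089 − 100.4255) / 57.6707 = 0.964.
df = n − k − 1 = 58 − 3 − 1 = 54.
One-sided p ≈ 0.1697, which is ≥ 0.025, so fail to reject H₀.
The data do not give significant evidence that the true slope on gestational age exceeds 100.4255 g per unit, holding the other predictors fixed.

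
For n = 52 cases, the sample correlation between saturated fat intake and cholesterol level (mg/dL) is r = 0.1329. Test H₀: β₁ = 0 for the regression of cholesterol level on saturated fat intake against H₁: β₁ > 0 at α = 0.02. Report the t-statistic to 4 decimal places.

t = 0.9482

t = r·√(n − 2)/√(1 − r²) = 0.1329·√50/√0.982338 = 0.9482.
df = n − 2 = 50.
One-sided p ≈ 0.1738, which is ≥ 0.02, so fail to reject H₀.
The data do not give significant evidence of a linear association between saturated fat intake and cholesterol level.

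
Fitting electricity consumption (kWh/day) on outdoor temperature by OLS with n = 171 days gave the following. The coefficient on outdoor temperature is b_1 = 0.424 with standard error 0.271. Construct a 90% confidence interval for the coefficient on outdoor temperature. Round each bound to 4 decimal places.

(-0.0242, 0.8722)

df = n − 2 = 171 − 2 = 169.
t* = t_{0.05, 169} = 1.65392.
Margin = t* × SE = 1.65392 × 0.271 = 0.448212.
CI: 0.424 ± 0.448212 → (-0.0242, 0.8722).
With 90% confidence, each one-unit increase in outdoor temperature is associated with a change of between -0.0242 and 0.8722 kWh/day in electricity consumption.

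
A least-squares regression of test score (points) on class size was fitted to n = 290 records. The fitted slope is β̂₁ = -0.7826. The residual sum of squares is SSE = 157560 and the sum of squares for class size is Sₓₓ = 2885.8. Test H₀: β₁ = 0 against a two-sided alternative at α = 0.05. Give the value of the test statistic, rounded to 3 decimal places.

MSE = SSE/(n − 2) = 157560/288 = 547.083.
SE(β̂₁) = √(MSE/Sₓₓ) = √(547.083/2885.8) = 0.435405.
t = -0.7826 / 0.435405 = -1.797.
df = n − 2 = 288.
Two-sided p ≈ 0.0733, which is ≥ 0.05, so fail to reject H₀.
The data do not give significant evidence of an association between class size and test score.

t = -1.797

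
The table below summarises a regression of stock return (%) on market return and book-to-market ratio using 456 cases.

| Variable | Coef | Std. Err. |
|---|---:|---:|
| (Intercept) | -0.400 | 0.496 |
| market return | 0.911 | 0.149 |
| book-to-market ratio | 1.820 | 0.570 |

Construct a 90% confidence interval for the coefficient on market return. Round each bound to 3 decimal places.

Read off: b = 0.911, SE = 0.149 for market return.
df = n − k − 1 = 456 − 2 − 1 = 453.
t* = t_{0.05, 453} = 1.648224.
Margin = t* × SE = 1.648224 × 0.149 = 0.24559.
CI: 0.911 ± 0.24559 → (0.665, 1.157).

(0.665, 1.157)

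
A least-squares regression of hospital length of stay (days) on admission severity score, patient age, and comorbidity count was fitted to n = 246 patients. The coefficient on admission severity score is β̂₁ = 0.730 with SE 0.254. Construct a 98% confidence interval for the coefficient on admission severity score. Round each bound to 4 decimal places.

(0.1352, 1.3248)

df = n − k − 1 = 246 − 3 − 1 = 242.
t* = t_{0.01, 242} = 2.341855.
Margin = t* × SE = 2.341855 × 0.254 = 0.594831.
CI: 0.730 ± 0.594831 → (0.1352, 1.3248).
With 98% confidence, each one-unit increase in admission severity score is associated with a change of between 0.1352 and 1.3248 days in hospital length of stay, holding the other predictors fixed.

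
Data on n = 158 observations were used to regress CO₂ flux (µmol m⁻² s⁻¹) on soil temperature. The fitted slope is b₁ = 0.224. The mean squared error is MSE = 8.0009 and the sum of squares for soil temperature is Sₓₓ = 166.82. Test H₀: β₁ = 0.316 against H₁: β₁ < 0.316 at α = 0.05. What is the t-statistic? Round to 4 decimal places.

SE(b₁) = √(MSE/Sₓₓ) = √(8.0009/166.82) = 0.219001.
t = (0.224 − 0.316) / 0.219001 = -0.4201.
df = n − 2 = 156.
One-sided p ≈ 0.3375, which is ≥ 0.05, so fail to reject H₀.
The data do not give significant evidence that the true slope on soil temperature is below 0.316 µmol m⁻² s⁻¹ per unit.

t = -0.4201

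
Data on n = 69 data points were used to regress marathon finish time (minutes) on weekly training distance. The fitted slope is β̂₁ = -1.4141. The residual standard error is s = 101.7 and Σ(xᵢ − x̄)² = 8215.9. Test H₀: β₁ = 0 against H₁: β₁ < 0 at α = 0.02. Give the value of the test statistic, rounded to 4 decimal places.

SE(β̂₁) = s/√Sₓₓ = 101.7/√8215.9 = 1.122.
t = -1.4141 / 1.122 = -1.2603.
df = n − 2 = 67.
One-sided p ≈ 0.1060, which is ≥ 0.02, so fail to reject H₀.
The data do not give significant evidence that the true slope on weekly training distance is negative.

t = -1.2603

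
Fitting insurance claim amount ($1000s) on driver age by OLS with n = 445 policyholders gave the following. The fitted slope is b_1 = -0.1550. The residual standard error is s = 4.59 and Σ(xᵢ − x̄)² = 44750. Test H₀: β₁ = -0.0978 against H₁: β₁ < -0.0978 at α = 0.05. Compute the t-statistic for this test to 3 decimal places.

SE(b_1) = s/√Sₓₓ = 4.59/√44750 = 0.0216978.
t = (-0.1550 − (-0.0978)) / 0.0216978 = -2.636.
df = n − 2 = 443.
One-sided p ≈ 0.0043, which is < 0.05, so reject H₀.
There is evidence that the true slope on driver age is below -0.0978 $1000s per unit.

t = -2.636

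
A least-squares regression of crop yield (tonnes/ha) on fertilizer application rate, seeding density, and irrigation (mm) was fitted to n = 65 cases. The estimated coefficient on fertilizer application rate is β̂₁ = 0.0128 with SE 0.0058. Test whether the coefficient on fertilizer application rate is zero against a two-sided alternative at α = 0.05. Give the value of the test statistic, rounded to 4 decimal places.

t = 2.2069

H₀: β₁ = 0 vs H₁: β₁ ≠ 0.
t = (β̂₁ − β₁⁰)/SE = 0.0128 / 0.0058 = 2.2069.
df = n − k − 1 = 65 − 3 − 1 = 61.
Two-sided p ≈ 0.0311, which is < 0.05, so reject H₀.
There is evidence that fertilizer application rate is associated with crop yield, holding the other predictors fixed.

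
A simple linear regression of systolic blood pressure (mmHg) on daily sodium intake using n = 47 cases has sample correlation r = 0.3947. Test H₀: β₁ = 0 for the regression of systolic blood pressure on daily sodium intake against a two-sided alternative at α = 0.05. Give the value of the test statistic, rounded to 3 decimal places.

t = r·√(n − 2)/√(1 − r²) = 0.3947·√45/√0.844212 = 2.882.
df = n − 2 = 45.
Two-sided p ≈ 0.0060, which is < 0.05, so reject H₀.
There is evidence of a linear association between daily sodium intake and systolic blood pressure.

t = 2.882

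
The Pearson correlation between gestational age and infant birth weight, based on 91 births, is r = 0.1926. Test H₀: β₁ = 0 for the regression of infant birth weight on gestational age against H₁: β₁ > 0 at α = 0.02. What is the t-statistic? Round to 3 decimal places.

t = r·√(n − 2)/√(1 − r²) = 0.1926·√89/√0.962905 = 1.852.
df = n − 2 = 89.
One-sided p ≈ 0.0337, which is ≥ 0.02, so fail to reject H₀.
The data do not give significant evidence of a linear association between gestational age and infant birth weight.

t = 1.852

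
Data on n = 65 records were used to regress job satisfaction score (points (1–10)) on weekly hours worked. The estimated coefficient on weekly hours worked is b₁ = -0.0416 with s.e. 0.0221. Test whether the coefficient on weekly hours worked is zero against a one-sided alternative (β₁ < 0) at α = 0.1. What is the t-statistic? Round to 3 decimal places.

t = -1.882

H₀: β₁ = 0 vs H₁: β₁ < 0.
t = (b₁ − β₁⁰)/SE = -0.0416 / 0.0221 = -1.882.
df = n − 2 = 65 − 2 = 63.
One-sided p ≈ 0.0322, which is < 0.1, so reject H₀.
There is evidence that the true slope on weekly hours worked is negative.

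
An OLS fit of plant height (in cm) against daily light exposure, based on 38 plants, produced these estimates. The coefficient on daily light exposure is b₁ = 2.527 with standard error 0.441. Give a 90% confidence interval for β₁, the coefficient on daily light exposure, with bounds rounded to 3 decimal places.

df = n − 2 = 38 − 2 = 36.
t* = t_{0.05, 36} = 1.688298.
Margin = t* × SE = 1.688298 × 0.441 = 0.74454.
CI: 2.527 ± 0.74454 → (1.782, 3.272).
With 90% confidence, each one-unit increase in daily light exposure is associated with a change of between 1.782 and 3.272 cm in plant height.

(1.782, 3.272)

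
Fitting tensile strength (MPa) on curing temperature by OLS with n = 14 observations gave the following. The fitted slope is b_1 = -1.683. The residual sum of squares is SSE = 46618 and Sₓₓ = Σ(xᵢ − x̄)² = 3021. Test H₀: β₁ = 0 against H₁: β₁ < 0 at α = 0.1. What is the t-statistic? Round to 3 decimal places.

MSE = SSE/(n − 2) = 46618/12 = 3884.83.
SE(b_1) = √(MSE/Sₓₓ) = √(3884.83/3021) = 1.13399.
t = -1.683 / 1.13399 = -1.484.
df = n − 2 = 12.
One-sided p ≈ 0.0818, which is < 0.1, so reject H₀.
There is evidence that the true slope on curing temperature is negative.

t = -1.484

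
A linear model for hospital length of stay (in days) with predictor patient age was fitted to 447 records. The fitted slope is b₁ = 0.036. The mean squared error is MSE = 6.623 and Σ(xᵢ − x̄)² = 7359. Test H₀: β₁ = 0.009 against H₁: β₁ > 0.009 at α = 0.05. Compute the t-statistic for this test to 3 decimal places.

t = 0.900

SE(b₁) = √(MSE/Sₓₓ) = √(6.623/7359) = 0.0299998.
t = (0.036 − 0.009) / 0.0299998 = 0.900.
df = n − 2 = 445.
One-sided p ≈ 0.1843, which is ≥ 0.05, so fail to reject H₀.
The data do not give significant evidence that the true slope on patient age exceeds 0.009 days per unit.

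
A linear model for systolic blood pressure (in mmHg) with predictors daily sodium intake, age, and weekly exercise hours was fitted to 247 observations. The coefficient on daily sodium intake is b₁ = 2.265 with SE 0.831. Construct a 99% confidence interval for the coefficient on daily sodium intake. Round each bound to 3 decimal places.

df = n − k − 1 = 247 − 3 − 1 = 243.
t* = t_{0.005, 243} = 2.596212.
Margin = t* × SE = 2.596212 × 0.831 = 2.15745.
CI: 2.265 ± 2.15745 → (0.108, 4.422).
With 99% confidence, each one-unit increase in daily sodium intake is associated with a change of between 0.108 and 4.422 mmHg in systolic blood pressure, holding the other predictors fixed.

(0.108, 4.422)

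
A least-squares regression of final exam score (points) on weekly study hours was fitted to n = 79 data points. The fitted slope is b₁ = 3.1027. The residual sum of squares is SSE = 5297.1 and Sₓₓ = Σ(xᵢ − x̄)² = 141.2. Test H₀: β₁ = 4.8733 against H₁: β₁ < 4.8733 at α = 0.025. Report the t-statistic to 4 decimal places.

t = -2.5367

MSE = SSE/(n − 2) = 5297.1/77 = 68.7935.
SE(b₁) = √(MSE/Sₓₓ) = √(68.7935/141.2) = 0.698002.
t = (3.1027 − 4.8733) / 0.698002 = -2.5367.
df = n − 2 = 77.
One-sided p ≈ 0.0066, which is < 0.025, so reject H₀.
There is evidence that the true slope on weekly study hours is below 4.8733 points per unit.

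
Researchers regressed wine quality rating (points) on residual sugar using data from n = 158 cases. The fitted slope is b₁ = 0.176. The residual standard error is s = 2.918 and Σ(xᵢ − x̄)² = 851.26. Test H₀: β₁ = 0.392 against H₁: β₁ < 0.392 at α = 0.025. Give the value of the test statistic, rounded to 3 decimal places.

SE(b₁) = s/√Sₓₓ = 2.918/√851.26 = 0.100012.
t = (0.176 − 0.392) / 0.100012 = -2.160.
df = n − 2 = 156.
One-sided p ≈ 0.0162, which is < 0.025, so reject H₀.
There is evidence that the true slope on residual sugar is below 0.392 points per unit.

t = -2.160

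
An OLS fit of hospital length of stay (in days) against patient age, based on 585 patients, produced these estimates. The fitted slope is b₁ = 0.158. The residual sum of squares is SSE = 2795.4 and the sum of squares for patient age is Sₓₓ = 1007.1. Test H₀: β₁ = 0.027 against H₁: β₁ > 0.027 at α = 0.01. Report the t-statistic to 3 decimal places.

MSE = SSE/(n − 2) = 2795.4/583 = 4.79485.
SE(b₁) = √(MSE/Sₓₓ) = √(4.79485/1007.1) = 0.0690004.
t = (0.158 − 0.027) / 0.0690004 = 1.899.
df = n − 2 = 583.
One-sided p ≈ 0.0291, which is ≥ 0.01, so fail to reject H₀.
The data do not give significant evidence that the true slope on patient age exceeds 0.027 days per unit.

t = 1.899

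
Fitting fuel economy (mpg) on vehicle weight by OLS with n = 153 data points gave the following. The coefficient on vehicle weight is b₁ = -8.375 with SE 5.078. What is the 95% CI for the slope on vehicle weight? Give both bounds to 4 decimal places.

(-18.4081, 1.6581)

df = n − 2 = 153 − 2 = 151.
t* = t_{0.025, 151} = 1.975799.
Margin = t* × SE = 1.975799 × 5.078 = 10.033107.
CI: -8.375 ± 10.033107 → (-18.4081, 1.6581).
With 95% confidence, each one-unit increase in vehicle weight is associated with a change of between -18.4081 and 1.6581 mpg in fuel economy.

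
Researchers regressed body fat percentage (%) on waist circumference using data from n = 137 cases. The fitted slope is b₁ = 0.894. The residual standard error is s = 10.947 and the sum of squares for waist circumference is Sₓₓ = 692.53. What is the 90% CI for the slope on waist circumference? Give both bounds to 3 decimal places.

(0.205, 1.583)

SE(b₁) = s/√Sₓₓ = 10.947/√692.53 = 0.415983.
df = n − 2 = 135.
t* = t_{0.05, 135} = 1.656219.
Margin = t* × SE = 1.656219 × 0.415983 = 0.68896.
CI: 0.894 ± 0.68896 → (0.205, 1.583).
With 90% confidence, each one-unit increase in waist circumference is associated with a change of between 0.205 and 1.583 % in body fat percentage.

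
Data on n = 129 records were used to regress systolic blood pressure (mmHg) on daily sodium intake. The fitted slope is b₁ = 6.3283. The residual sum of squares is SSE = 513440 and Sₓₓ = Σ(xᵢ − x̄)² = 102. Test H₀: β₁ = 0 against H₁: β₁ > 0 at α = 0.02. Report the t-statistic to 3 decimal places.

t = 1.005

MSE = SSE/(n − 2) = 513440/127 = 4042.83.
SE(b₁) = √(MSE/Sₓₓ) = √(4042.83/102) = 6.29568.
t = 6.3283 / 6.29568 = 1.005.
df = n − 2 = 127.
One-sided p ≈ 0.1584, which is ≥ 0.02, so fail to reject H₀.
The data do not give significant evidence that the true slope on daily sodium intake is positive.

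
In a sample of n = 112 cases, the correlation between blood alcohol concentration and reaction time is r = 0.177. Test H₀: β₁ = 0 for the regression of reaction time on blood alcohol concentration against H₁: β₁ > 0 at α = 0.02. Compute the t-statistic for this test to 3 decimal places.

t = r·√(n − 2)/√(1 − r²) = 0.177·√110/√0.968671 = 1.886.
df = n − 2 = 110.
One-sided p ≈ 0.0310, which is ≥ 0.02, so fail to reject H₀.
The data do not give significant evidence of a linear association between blood alcohol concentration and reaction time.

t = 1.886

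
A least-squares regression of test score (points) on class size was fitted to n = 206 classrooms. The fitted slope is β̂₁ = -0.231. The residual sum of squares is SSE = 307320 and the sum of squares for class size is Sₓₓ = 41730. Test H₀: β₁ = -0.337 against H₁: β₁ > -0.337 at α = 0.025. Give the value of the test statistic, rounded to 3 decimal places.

t = 0.558

MSE = SSE/(n − 2) = 307320/204 = 1506.47.
SE(β̂₁) = √(MSE/Sₓₓ) = √(1506.47/41730) = 0.190001.
t = (-0.231 − (-0.337)) / 0.190001 = 0.558.
df = n − 2 = 204.
One-sided p ≈ 0.2888, which is ≥ 0.025, so fail to reject H₀.
The data do not give significant evidence that the true slope on class size exceeds -0.337 points per unit.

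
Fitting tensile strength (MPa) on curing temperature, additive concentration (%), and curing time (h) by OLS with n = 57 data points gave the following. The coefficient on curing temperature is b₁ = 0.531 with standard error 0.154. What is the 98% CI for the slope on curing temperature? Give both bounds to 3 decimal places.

(0.162, 0.900)

df = n − k − 1 = 57 − 3 − 1 = 53.
t* = t_{0.01, 53} = 2.39879.
Margin = t* × SE = 2.39879 × 0.154 = 0.36941.
CI: 0.531 ± 0.36941 → (0.162, 0.900).
With 98% confidence, each one-unit increase in curing temperature is associated with a change of between 0.162 and 0.900 MPa in tensile strength, holding the other predictors fixed.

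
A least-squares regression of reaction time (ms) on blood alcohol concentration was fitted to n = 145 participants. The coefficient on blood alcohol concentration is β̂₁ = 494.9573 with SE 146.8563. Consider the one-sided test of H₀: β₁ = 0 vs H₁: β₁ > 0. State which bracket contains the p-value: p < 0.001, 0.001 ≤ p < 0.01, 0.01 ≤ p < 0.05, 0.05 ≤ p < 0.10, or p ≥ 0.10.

t = 494.9573 / 146.8563 = 3.370.
df = n − 2 = 145 − 2 = 143.
One-sided p = P(T_{143} > t) ≈ 0.0005.
So p < 0.001.

p < 0.001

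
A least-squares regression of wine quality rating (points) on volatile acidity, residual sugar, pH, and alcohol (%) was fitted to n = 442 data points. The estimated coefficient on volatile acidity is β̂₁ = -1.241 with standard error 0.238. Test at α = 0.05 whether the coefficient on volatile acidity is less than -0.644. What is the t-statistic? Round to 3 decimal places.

H₀: β₁ = -0.644 vs H₁: β₁ < -0.644.
t = (β̂₁ − β₁⁰)/SE = (-1.241 − (-0.644)) / 0.238 = -2.508.
df = n − k − 1 = 442 − 4 − 1 = 437.
One-sided p ≈ 0.0062, which is < 0.05, so reject H₀.
There is evidence that the true slope on volatile acidity is below -0.644 points per unit, holding the other predictors fixed.

t = -2.508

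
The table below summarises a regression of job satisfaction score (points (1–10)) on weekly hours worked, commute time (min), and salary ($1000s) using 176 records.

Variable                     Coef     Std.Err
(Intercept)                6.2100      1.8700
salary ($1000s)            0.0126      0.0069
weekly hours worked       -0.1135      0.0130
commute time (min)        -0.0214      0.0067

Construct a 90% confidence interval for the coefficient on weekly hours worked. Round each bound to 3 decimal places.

(-0.135, -0.092)

Read off: b = -0.1135, SE = 0.0130 for weekly hours worked.
df = n − k − 1 = 176 − 3 − 1 = 172.
t* = t_{0.05, 172} = 1.653761.
Margin = t* × SE = 1.653761 × 0.0130 = 0.02150.
CI: -0.1135 ± 0.02150 → (-0.135, -0.092).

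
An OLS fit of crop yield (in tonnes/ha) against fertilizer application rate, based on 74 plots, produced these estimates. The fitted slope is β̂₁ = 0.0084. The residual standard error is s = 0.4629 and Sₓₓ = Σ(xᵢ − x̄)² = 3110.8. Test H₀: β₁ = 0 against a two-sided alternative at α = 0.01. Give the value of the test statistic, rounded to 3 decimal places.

SE(β̂₁) = s/√Sₓₓ = 0.4629/√3110.8 = 0.00829948.
t = 0.0084 / 0.00829948 = 1.012.
df = n − 2 = 72.
Two-sided p ≈ 0.3149, which is ≥ 0.01, so fail to reject H₀.
The data do not give significant evidence of an association between fertilizer application rate and crop yield.

t = 1.012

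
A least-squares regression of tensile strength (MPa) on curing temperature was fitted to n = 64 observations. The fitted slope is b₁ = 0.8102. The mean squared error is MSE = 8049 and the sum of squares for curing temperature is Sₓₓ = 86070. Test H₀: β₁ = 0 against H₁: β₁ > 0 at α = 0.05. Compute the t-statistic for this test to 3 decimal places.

SE(b₁) = √(MSE/Sₓₓ) = √(8049/86070) = 0.305805.
t = 0.8102 / 0.305805 = 2.649.
df = n − 2 = 62.
One-sided p ≈ 0.0051, which is < 0.05, so reject H₀.
There is evidence that the true slope on curing temperature is positive.

t = 2.649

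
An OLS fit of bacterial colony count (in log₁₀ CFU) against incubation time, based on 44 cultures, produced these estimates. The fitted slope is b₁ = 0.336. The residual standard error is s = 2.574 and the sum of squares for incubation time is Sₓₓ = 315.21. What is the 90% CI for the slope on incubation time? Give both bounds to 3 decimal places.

(0.092, 0.580)

SE(b₁) = s/√Sₓₓ = 2.574/√315.21 = 0.14498.
df = n − 2 = 42.
t* = t_{0.05, 42} = 1.681952.
Margin = t* × SE = 1.681952 × 0.14498 = 0.24385.
CI: 0.336 ± 0.24385 → (0.092, 0.580).
With 90% confidence, each one-unit increase in incubation time is associated with a change of between 0.092 and 0.580 log₁₀ CFU in bacterial colony count.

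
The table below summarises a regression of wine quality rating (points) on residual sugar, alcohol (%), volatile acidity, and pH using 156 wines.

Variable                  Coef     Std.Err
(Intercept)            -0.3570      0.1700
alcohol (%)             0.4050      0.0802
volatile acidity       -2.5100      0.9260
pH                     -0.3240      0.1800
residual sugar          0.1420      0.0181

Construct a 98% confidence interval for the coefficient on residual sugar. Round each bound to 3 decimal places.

(0.099, 0.185)

Read off: b = 0.1420, SE = 0.0181 for residual sugar.
df = n − k − 1 = 156 − 4 − 1 = 151.
t* = t_{0.01, 151} = 2.351297.
Margin = t* × SE = 2.351297 × 0.0181 = 0.04256.
CI: 0.1420 ± 0.04256 → (0.099, 0.185).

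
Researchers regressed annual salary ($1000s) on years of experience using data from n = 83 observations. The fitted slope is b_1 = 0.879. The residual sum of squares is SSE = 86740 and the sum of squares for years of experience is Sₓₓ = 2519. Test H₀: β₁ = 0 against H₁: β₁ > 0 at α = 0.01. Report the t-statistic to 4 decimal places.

MSE = SSE/(n − 2) = 86740/81 = 1070.86.
SE(b_1) = √(MSE/Sₓₓ) = √(1070.86/2519) = 0.652008.
t = 0.879 / 0.652008 = 1.3481.
df = n − 2 = 81.
One-sided p ≈ 0.0907, which is ≥ 0.01, so fail to reject H₀.
The data do not give significant evidence that the true slope on years of experience is positive.

t = 1.3481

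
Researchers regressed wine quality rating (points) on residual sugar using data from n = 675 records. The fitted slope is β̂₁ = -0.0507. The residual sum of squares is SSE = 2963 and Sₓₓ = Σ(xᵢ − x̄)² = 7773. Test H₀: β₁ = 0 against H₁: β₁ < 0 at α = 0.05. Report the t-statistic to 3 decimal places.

MSE = SSE/(n − 2) = 2963/673 = 4.40267.
SE(β̂₁) = √(MSE/Sₓₓ) = √(4.40267/7773) = 0.0237993.
t = -0.0507 / 0.0237993 = -2.130.
df = n − 2 = 673.
One-sided p ≈ 0.0168, which is < 0.05, so reject H₀.
There is evidence that the true slope on residual sugar is negative.

t = -2.130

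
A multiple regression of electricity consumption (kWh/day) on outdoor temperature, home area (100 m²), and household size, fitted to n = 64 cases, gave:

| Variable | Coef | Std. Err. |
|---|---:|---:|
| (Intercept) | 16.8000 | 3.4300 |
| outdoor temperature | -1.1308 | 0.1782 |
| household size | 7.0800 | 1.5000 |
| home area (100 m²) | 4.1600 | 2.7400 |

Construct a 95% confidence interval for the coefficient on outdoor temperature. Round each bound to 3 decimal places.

(-1.487, -0.774)

Read off: b = -1.1308, SE = 0.1782 for outdoor temperature.
df = n − k − 1 = 64 − 3 − 1 = 60.
t* = t_{0.025, 60} = 2.000298.
Margin = t* × SE = 2.000298 × 0.1782 = 0.35645.
CI: -1.1308 ± 0.35645 → (-1.487, -0.774).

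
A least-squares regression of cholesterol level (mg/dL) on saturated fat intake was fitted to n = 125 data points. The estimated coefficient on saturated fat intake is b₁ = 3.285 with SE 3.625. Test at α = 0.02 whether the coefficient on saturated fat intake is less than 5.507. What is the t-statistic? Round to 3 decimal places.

t = -0.613

H₀: β₁ = 5.507 vs H₁: β₁ < 5.507.
t = (b₁ − β₁⁰)/SE = (3.285 − 5.507) / 3.625 = -0.613.
df = n − 2 = 125 − 2 = 123.
One-sided p ≈ 0.2705, which is ≥ 0.02, so fail to reject H₀.
The data do not give significant evidence that the true slope on saturated fat intake is below 5.507 mg/dL per unit.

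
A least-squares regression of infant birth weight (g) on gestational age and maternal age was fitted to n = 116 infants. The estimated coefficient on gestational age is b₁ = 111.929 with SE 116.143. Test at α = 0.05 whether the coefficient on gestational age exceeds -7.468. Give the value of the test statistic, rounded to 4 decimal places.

H₀: β₁ = -7.468 vs H₁: β₁ > -7.468.
t = (b₁ − β₁⁰)/SE = (111.929 − (-7.468)) / 116.143 = 1.0280.
df = n − k − 1 = 116 − 2 − 1 = 113.
One-sided p ≈ 0.1531, which is ≥ 0.05, so fail to reject H₀.
The data do not give significant evidence that the true slope on gestational age exceeds -7.468 g per unit, holding the other predictors fixed.

t = 1.0280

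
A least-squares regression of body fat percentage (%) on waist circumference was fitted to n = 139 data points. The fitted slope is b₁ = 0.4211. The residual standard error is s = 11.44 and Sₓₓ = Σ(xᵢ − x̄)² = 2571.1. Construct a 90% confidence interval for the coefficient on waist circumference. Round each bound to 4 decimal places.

(0.0475, 0.7947)

SE(b₁) = s/√Sₓₓ = 11.44/√2571.1 = 0.225614.
df = n − 2 = 137.
t* = t_{0.05, 137} = 1.656052.
Margin = t* × SE = 1.656052 × 0.225614 = 0.373629.
CI: 0.4211 ± 0.373629 → (0.0475, 0.7947).
With 90% confidence, each one-unit increase in waist circumference is associated with a change of between 0.0475 and 0.7947 % in body fat percentage.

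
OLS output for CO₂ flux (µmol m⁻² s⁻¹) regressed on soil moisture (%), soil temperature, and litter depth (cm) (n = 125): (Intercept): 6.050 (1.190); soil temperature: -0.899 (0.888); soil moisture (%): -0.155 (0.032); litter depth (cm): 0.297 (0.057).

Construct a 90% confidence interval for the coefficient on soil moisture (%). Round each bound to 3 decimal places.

(-0.208, -0.102)

Read off: b = -0.155, SE = 0.032 for soil moisture (%).
df = n − k − 1 = 125 − 3 − 1 = 121.
t* = t_{0.05, 121} = 1.657544.
Margin = t* × SE = 1.657544 × 0.032 = 0.05304.
CI: -0.155 ± 0.05304 → (-0.208, -0.102).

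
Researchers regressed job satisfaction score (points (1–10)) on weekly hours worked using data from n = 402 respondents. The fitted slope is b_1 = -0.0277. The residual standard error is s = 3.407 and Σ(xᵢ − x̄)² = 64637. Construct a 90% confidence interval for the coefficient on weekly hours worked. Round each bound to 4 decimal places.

(-0.0498, -0.0056)

SE(b_1) = s/√Sₓₓ = 3.407/√64637 = 0.0134008.
df = n − 2 = 400.
t* = t_{0.05, 400} = 1.648672.
Margin = t* × SE = 1.648672 × 0.0134008 = 0.022094.
CI: -0.0277 ± 0.022094 → (-0.0498, -0.0056).
With 90% confidence, each one-unit increase in weekly hours worked is associated with a change of between -0.0498 and -0.0056 points (1–10) in job satisfaction score.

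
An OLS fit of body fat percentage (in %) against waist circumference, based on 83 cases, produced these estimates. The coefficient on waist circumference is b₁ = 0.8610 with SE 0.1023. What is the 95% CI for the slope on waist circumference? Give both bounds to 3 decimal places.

(0.657, 1.065)

df = n − 2 = 83 − 2 = 81.
t* = t_{0.025, 81} = 1.989686.
Margin = t* × SE = 1.989686 × 0.1023 = 0.20354.
CI: 0.8610 ± 0.20354 → (0.657, 1.065).
With 95% confidence, each one-unit increase in waist circumference is associated with a change of between 0.657 and 1.065 % in body fat percentage.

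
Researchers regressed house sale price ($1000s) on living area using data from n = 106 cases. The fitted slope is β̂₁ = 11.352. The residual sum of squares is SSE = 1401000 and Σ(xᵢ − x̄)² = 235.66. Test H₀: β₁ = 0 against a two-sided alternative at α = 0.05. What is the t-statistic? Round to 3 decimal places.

MSE = SSE/(n − 2) = 1401000/104 = 13471.2.
SE(β̂₁) = √(MSE/Sₓₓ) = √(13471.2/235.66) = 7.56066.
t = 11.352 / 7.56066 = 1.501.
df = n − 2 = 104.
Two-sided p ≈ 0.1363, which is ≥ 0.05, so fail to reject H₀.
The data do not give significant evidence of an association between living area and house sale price.

t = 1.501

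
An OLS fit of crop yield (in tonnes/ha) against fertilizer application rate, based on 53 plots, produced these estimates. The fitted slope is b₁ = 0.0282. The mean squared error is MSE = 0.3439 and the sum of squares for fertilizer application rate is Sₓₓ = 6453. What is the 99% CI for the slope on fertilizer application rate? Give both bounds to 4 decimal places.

SE(b₁) = √(MSE/Sₓₓ) = √(0.3439/6453) = 0.00730021.
df = n − 2 = 51.
t* = t_{0.005, 51} = 2.675722.
Margin = t* × SE = 2.675722 × 0.00730021 = 0.019533.
CI: 0.0282 ± 0.019533 → (0.0087, 0.0477).
With 99% confidence, each one-unit increase in fertilizer application rate is associated with a change of between 0.0087 and 0.0477 tonnes/ha in crop yield.

(0.0087, 0.0477)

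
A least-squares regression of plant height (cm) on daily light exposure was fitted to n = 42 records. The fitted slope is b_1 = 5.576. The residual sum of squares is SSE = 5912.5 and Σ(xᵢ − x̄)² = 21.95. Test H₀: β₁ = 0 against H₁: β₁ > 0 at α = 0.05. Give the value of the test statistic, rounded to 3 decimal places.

t = 2.149

MSE = SSE/(n − 2) = 5912.5/40 = 147.812.
SE(b_1) = √(MSE/Sₓₓ) = √(147.812/21.95) = 2.59501.
t = 5.576 / 2.59501 = 2.149.
df = n − 2 = 40.
One-sided p ≈ 0.0189, which is < 0.05, so reject H₀.
There is evidence that the true slope on daily light exposure is positive.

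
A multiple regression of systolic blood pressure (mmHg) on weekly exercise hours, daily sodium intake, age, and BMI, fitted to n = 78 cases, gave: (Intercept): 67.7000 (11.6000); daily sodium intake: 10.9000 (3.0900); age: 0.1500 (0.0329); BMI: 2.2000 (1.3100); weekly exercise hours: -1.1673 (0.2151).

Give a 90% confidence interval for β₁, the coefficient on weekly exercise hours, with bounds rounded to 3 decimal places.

Read off: b = -1.1673, SE = 0.2151 for weekly exercise hours.
df = n − k − 1 = 78 − 4 − 1 = 73.
t* = t_{0.05, 73} = 1.665996.
Margin = t* × SE = 1.665996 × 0.2151 = 0.35836.
CI: -1.1673 ± 0.35836 → (-1.526, -0.809).

(-1.526, -0.809)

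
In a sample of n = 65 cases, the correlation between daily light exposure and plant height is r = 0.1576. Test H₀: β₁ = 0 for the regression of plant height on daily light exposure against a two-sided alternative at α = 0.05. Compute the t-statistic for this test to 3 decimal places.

t = r·√(n − 2)/√(1 − r²) = 0.1576·√63/√0.975162 = 1.267.
df = n − 2 = 63.
Two-sided p ≈ 0.2099, which is ≥ 0.05, so fail to reject H₀.
The data do not give significant evidence of a linear association between daily light exposure and plant height.

t = 1.267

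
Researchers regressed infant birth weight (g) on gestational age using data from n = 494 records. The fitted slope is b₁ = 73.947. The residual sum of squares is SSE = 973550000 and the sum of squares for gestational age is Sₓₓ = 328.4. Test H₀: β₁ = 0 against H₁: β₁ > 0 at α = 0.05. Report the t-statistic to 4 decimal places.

MSE = SSE/(n − 2) = 973550000/492 = 1.97876e+06.
SE(b₁) = √(MSE/Sₓₓ) = √(1.97876e+06/328.4) = 77.6238.
t = 73.947 / 77.6238 = 0.9526.
df = n − 2 = 492.
One-sided p ≈ 0.1706, which is ≥ 0.05, so fail to reject H₀.
The data do not give significant evidence that the true slope on gestational age is positive.

t = 0.9526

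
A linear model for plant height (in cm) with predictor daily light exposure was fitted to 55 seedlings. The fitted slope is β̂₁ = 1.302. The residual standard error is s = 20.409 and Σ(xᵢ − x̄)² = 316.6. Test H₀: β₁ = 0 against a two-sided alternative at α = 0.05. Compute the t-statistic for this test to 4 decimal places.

SE(β̂₁) = s/√Sₓₓ = 20.409/√316.6 = 1.14701.
t = 1.302 / 1.14701 = 1.1351.
df = n − 2 = 53.
Two-sided p ≈ 0.2614, which is ≥ 0.05, so fail to reject H₀.
The data do not give significant evidence of an association between daily light exposure and plant height.

t = 1.1351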